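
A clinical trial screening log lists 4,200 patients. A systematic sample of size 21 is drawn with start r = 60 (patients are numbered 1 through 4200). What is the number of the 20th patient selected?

3860

k = 4200/21 = 200
20th selection = r + (20−1)·k = 60 + 19×200 = 60 + 3800 = 3860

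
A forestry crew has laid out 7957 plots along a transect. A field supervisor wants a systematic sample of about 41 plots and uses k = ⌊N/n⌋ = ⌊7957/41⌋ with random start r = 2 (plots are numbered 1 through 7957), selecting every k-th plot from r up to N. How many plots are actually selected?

k = ⌊7957/41⌋ = 194
Achieved size = ⌊(7957 − 2)/194⌋ + 1 = ⌊7955/194⌋ + 1 = 41 + 1 = 42
(last selection: 2 + 41×194 = 7956 ≤ 7957; next would be 8150 > 7957)

42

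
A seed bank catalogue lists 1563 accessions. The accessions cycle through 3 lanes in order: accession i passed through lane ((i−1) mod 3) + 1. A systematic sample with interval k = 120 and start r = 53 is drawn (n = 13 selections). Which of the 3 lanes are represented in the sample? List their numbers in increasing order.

2

Consecutive selections differ by k = 120, so their lane numbers differ by 120 mod 3 = 0.
gcd(120, 3) = 3, so the sample visits 3/3 = 1 distinct residues mod 3.
Start 53 is lane 2; the lanes hit are 2.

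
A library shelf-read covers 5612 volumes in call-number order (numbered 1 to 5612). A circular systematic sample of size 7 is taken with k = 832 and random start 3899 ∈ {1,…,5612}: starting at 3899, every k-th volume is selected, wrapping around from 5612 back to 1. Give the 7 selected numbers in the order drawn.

Selection 1: 3899
Selection 2: 3899 + 832 = 4731
Selection 3: 4731 + 832 = 5563
Selection 4: 5563 + 832 = 6395 → 6395 − 5612 = 783
Selection 5: 783 + 832 = 1615
Selection 6: 1615 + 832 = 2447
Selection 7: 2447 + 832 = 3279

3899, 4731, 5563, 783, 1615, 2447, 3279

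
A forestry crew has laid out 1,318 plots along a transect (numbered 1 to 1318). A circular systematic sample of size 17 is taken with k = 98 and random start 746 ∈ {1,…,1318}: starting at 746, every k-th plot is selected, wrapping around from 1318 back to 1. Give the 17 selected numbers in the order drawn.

Selection 1: 746
Selection 2: 746 + 98 = 844
Selection 3: 844 + 98 = 942
Selection 4: 942 + 98 = 1040
Selection 5: 1040 + 98 = 1138
Selection 6: 1138 + 98 = 1236
Selection 7: 1236 + 98 = 1334 → 1334 − 1318 = 16
Selection 8: 16 + 98 = 114
Selection 9: 114 + 98 = 212
Selection 10: 212 + 98 = 310
Selection 11: 310 + 98 = 408
Selection 12: 408 + 98 = 506
Selection 13: 506 + 98 = 604
Selection 14: 604 + 98 = 702
Selection 15: 702 + 98 = 800
Selection 16: 800 + 98 = 898
Selection 17: 898 + 98 = 996

746, 844, 942, 1040, 1138, 1236, 16, 114, 212, 310, 408, 506, 604, 702, 800, 898, 996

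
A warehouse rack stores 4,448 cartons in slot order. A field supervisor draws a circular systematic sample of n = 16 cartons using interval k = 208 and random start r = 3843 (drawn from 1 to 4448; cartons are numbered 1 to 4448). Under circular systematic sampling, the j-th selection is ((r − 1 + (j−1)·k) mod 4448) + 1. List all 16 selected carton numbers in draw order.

3843, 4051, 4259, 19, 227, 435, 643, 851, 1059, 1267, 1475, 1683, 1891, 2099, 2307, 2515

Selection 1: 3843
Selection 2: 3843 + 208 = 4051
Selection 3: 4051 + 208 = 4259
Selection 4: 4259 + 208 = 4467 → 4467 − 4448 = 19
Selection 5: 19 + 208 = 227
Selection 6: 227 + 208 = 435
Selection 7: 435 + 208 = 643
Selection 8: 643 + 208 = 851
Selection 9: 851 + 208 = 1059
Selection 10: 1059 + 208 = 1267
Selection 11: 1267 + 208 = 1475
Selection 12: 1475 + 208 = 1683
Selection 13: 1683 + 208 = 1891
Selection 14: 1891 + 208 = 2099
Selection 15: 2099 + 208 = 2307
Selection 16: 2307 + 208 = 2515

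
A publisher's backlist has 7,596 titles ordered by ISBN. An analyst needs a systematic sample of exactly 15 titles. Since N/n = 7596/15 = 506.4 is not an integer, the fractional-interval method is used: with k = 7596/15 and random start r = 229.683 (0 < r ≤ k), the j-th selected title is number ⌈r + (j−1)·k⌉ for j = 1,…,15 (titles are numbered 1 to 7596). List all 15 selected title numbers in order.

230, 737, 1243, 1749, 2256, 2762, 3269, 3775, 4281, 4788, 5294, 5801, 6307, 6813, 7320

j=1: r + 0k = 229.683 → ⌈·⌉ = 230
j=2: r + 1k = 736.083 → ⌈·⌉ = 737
j=3: r + 2k = 1242.483 → ⌈·⌉ = 1243
j=4: r + 3k = 1748.883 → ⌈·⌉ = 1749
j=5: r + 4k = 2255.283 → ⌈·⌉ = 2256
j=6: r + 5k = 2761.683 → ⌈·⌉ = 2762
j=7: r + 6k = 3268.083 → ⌈·⌉ = 3269
j=8: r + 7k = 3774.483 → ⌈·⌉ = 3775
j=9: r + 8k = 4280.883 → ⌈·⌉ = 4281
j=10: r + 9k = 4787.283 → ⌈·⌉ = 4788
j=11: r + 10k = 5293.683 → ⌈·⌉ = 5294
j=12: r + 11k = 5800.083 → ⌈·⌉ = 5801
j=13: r + 12k = 6306.483 → ⌈·⌉ = 6307
j=14: r + 13k = 6812.883 → ⌈·⌉ = 6813
j=15: r + 14k = 7319.283 → ⌈·⌉ = 7320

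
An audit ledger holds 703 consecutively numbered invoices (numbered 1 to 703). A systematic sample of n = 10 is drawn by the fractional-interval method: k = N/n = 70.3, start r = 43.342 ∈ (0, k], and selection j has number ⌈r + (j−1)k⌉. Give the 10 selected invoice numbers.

j=1: r + 0k = 43.342 → ⌈·⌉ = 44
j=2: r + 1k = 113.642 → ⌈·⌉ = 114
j=3: r + 2k = 183.942 → ⌈·⌉ = 184
j=4: r + 3k = 254.242 → ⌈·⌉ = 255
j=5: r + 4k = 324.542 → ⌈·⌉ = 325
j=6: r + 5k = 394.842 → ⌈·⌉ = 395
j=7: r + 6k = 465.142 → ⌈·⌉ = 466
j=8: r + 7k = 535.442 → ⌈·⌉ = 536
j=9: r + 8k = 605.742 → ⌈·⌉ = 606
j=10: r + 9k = 676.042 → ⌈·⌉ = 677

44, 114, 184, 255, 325, 395, 466, 536, 606, 677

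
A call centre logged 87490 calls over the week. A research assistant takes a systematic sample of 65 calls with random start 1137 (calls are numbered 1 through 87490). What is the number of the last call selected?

k = 87490/65 = 1346
65th selection = r + (65−1)·k = 1137 + 64×1346 = 1137 + 86144 = 87281

87281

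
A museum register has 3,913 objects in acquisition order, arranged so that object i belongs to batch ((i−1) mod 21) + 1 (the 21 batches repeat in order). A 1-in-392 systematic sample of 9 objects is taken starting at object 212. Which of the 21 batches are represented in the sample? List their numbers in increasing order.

2, 9, 16

Consecutive selections differ by k = 392, so their batch numbers differ by 392 mod 21 = 14.
gcd(392, 21) = 7, so the sample visits 21/7 = 3 distinct residues mod 21.
Start 212 is batch 2; the batches hit are 2, 9, 16.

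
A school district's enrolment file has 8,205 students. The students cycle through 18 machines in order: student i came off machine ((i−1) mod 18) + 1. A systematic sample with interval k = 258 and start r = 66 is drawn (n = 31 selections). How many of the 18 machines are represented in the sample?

Consecutive selections differ by k = 258, so their machine numbers differ by 258 mod 18 = 6.
gcd(258, 18) = 6, so the sample visits 18/6 = 3 distinct residues mod 18.
Start 66 is machine 12; the machines hit are 6, 12, 18.

3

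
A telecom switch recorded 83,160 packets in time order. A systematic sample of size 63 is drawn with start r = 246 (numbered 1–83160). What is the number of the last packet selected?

k = 83160/63 = 1320
63rd selection = r + (63−1)·k = 246 + 62×1320 = 246 + 81840 = 82086

82086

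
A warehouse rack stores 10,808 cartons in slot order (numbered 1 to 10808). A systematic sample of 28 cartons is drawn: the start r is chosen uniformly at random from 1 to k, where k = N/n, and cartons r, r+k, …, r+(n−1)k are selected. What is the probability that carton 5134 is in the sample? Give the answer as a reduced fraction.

1/386

k = 10808/28 = 386.
Carton 5134 is selected iff r ≡ 5134 (mod 386); exactly one such r in {1,…,386}.
Inclusion probability = 1/386.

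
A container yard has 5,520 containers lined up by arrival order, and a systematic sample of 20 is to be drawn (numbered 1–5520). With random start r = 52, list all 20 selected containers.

k = N/n = 5520/20 = 276
container 1: 52
container 2: 52 + 276 = 328
container 3: 328 + 276 = 604
container 4: 604 + 276 = 880
container 5: 880 + 276 = 1156
container 6: 1156 + 276 = 1432
container 7: 1432 + 276 = 1708
container 8: 1708 + 276 = 1984
container 9: 1984 + 276 = 2260
container 10: 2260 + 276 = 2536
container 11: 2536 + 276 = 2812
container 12: 2812 + 276 = 3088
container 13: 3088 + 276 = 3364
container 14: 3364 + 276 = 3640
container 15: 3640 + 276 = 3916
container 16: 3916 + 276 = 4192
container 17: 4192 + 276 = 4468
container 18: 4468 + 276 = 4744
container 19: 4744 + 276 = 5020
container 20: 5020 + 276 = 5296

52, 328, 604, 880, 1156, 1432, 1708, 1984, 2260, 2536, 2812, 3088, 3364, 3640, 3916, 4192, 4468, 4744, 5020, 5296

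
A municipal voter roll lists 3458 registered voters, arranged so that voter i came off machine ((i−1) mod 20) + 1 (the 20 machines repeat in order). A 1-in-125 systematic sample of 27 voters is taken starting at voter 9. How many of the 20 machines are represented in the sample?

Consecutive selections differ by k = 125, so their machine numbers differ by 125 mod 20 = 5.
gcd(125, 20) = 5, so the sample visits 20/5 = 4 distinct residues mod 20.
Start 9 is machine 9; the machines hit are 4, 9, 14, 19.

4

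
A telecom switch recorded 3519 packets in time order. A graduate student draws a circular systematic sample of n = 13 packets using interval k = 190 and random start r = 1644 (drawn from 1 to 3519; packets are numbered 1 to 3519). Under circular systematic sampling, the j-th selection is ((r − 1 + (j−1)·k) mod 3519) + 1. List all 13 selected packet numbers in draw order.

Selection 1: 1644
Selection 2: 1644 + 190 = 1834
Selection 3: 1834 + 190 = 2024
Selection 4: 2024 + 190 = 2214
Selection 5: 2214 + 190 = 2404
Selection 6: 2404 + 190 = 2594
Selection 7: 2594 + 190 = 2784
Selection 8: 2784 + 190 = 2974
Selection 9: 2974 + 190 = 3164
Selection 10: 3164 + 190 = 3354
Selection 11: 3354 + 190 = 3544 → 3544 − 3519 = 25
Selection 12: 25 + 190 = 215
Selection 13: 215 + 190 = 405

1644, 1834, 2024, 2214, 2404, 2594, 2784, 2974, 3164, 3354, 25, 215, 405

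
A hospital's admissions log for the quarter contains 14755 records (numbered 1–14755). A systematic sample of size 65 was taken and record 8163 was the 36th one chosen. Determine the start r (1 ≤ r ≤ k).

218

k = 14755/65 = 227
r = 8163 − (36−1)×227 = 8163 − 7945 = 218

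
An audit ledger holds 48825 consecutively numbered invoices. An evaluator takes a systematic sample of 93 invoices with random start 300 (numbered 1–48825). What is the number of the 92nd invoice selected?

48075

k = 48825/93 = 525
92nd selection = r + (92−1)·k = 300 + 91×525 = 300 + 47775 = 48075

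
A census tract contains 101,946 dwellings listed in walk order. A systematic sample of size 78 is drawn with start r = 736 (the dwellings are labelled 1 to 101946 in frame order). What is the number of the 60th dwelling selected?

77849

k = 101946/78 = 1307
60th selection = r + (60−1)·k = 736 + 59×1307 = 736 + 77113 = 77849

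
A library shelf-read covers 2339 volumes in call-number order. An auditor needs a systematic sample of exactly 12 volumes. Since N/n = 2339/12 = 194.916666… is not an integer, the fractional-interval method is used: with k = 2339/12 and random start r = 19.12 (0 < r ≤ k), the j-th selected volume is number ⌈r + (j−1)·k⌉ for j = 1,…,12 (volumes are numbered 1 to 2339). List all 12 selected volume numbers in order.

j=1: r + 0k = 19.12 → ⌈·⌉ = 20
j=2: r + 1k = 214.036666… → ⌈·⌉ = 215
j=3: r + 2k = 408.953333… → ⌈·⌉ = 409
j=4: r + 3k = 603.87 → ⌈·⌉ = 604
j=5: r + 4k = 798.786666… → ⌈·⌉ = 799
j=6: r + 5k = 993.703333… → ⌈·⌉ = 994
j=7: r + 6k = 1188.62 → ⌈·⌉ = 1189
j=8: r + 7k = 1383.536666… → ⌈·⌉ = 1384
j=9: r + 8k = 1578.453333… → ⌈·⌉ = 1579
j=10: r + 9k = 1773.37 → ⌈·⌉ = 1774
j=11: r + 10k = 1968.286666… → ⌈·⌉ = 1969
j=12: r + 11k = 2163.203333… → ⌈·⌉ = 2164

20, 215, 409, 604, 799, 994, 1189, 1384, 1579, 1774, 1969, 2164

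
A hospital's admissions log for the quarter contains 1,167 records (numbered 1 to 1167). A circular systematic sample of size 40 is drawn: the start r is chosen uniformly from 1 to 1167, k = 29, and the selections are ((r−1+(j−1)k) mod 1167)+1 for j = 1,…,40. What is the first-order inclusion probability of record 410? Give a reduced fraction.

40/1167

For each position j, as r ranges over 1…1167 the j-th selection hits every record exactly once, so record 410 is selected for exactly 40 of the 1167 starts.
Inclusion probability = 40/1167.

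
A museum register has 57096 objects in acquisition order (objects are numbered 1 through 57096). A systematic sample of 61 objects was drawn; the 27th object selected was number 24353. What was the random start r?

k = 57096/61 = 936
r = 24353 − (27−1)×936 = 24353 − 24336 = 17

17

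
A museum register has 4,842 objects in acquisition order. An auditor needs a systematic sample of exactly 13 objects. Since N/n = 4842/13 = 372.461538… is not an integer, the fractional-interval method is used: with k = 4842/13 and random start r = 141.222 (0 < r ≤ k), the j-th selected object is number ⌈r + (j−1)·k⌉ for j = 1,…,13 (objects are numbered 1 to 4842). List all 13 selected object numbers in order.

j=1: r + 0k = 141.222 → ⌈·⌉ = 142
j=2: r + 1k = 513.683538… → ⌈·⌉ = 514
j=3: r + 2k = 886.145076… → ⌈·⌉ = 887
j=4: r + 3k = 1258.606615… → ⌈·⌉ = 1259
j=5: r + 4k = 1631.068153… → ⌈·⌉ = 1632
j=6: r + 5k = 2003.529692… → ⌈·⌉ = 2004
j=7: r + 6k = 2375.991230… → ⌈·⌉ = 2376
j=8: r + 7k = 2748.452769… → ⌈·⌉ = 2749
j=9: r + 8k = 3120.914307… → ⌈·⌉ = 3121
j=10: r + 9k = 3493.375846… → ⌈·⌉ = 3494
j=11: r + 10k = 3865.837384… → ⌈·⌉ = 3866
j=12: r + 11k = 4238.298923… → ⌈·⌉ = 4239
j=13: r + 12k = 4610.760461… → ⌈·⌉ = 4611

142, 514, 887, 1259, 1632, 2004, 2376, 2749, 3121, 3494, 3866, 4239, 4611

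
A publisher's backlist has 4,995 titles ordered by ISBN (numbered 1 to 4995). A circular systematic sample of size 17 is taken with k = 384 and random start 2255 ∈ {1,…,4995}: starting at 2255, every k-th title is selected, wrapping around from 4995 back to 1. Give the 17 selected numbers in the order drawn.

2255, 2639, 3023, 3407, 3791, 4175, 4559, 4943, 332, 716, 1100, 1484, 1868, 2252, 2636, 3020, 3404

Selection 1: 2255
Selection 2: 2255 + 384 = 2639
Selection 3: 2639 + 384 = 3023
Selection 4: 3023 + 384 = 3407
Selection 5: 3407 + 384 = 3791
Selection 6: 3791 + 384 = 4175
Selection 7: 4175 + 384 = 4559
Selection 8: 4559 + 384 = 4943
Selection 9: 4943 + 384 = 5327 → 5327 − 4995 = 332
Selection 10: 332 + 384 = 716
Selection 11: 716 + 384 = 1100
Selection 12: 1100 + 384 = 1484
Selection 13: 1484 + 384 = 1868
Selection 14: 1868 + 384 = 2252
Selection 15: 2252 + 384 = 2636
Selection 16: 2636 + 384 = 3020
Selection 17: 3020 + 384 = 3404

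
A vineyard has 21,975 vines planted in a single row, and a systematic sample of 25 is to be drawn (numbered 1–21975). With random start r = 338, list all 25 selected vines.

338, 1217, 2096, 2975, 3854, 4733, 5612, 6491, 7370, 8249, 9128, 10007, 10886, 11765, 12644, 13523, 14402, 15281, 16160, 17039, 17918, 18797, 19676, 20555, 21434

k = N/n = 21975/25 = 879
vine 1: 338
vine 2: 338 + 879 = 1217
vine 3: 1217 + 879 = 2096
vine 4: 2096 + 879 = 2975
vine 5: 2975 + 879 = 3854
vine 6: 3854 + 879 = 4733
vine 7: 4733 + 879 = 5612
vine 8: 5612 + 879 = 6491
vine 9: 6491 + 879 = 7370
vine 10: 7370 + 879 = 8249
vine 11: 8249 + 879 = 9128
vine 12: 9128 + 879 = 10007
vine 13: 10007 + 879 = 10886
vine 14: 10886 + 879 = 11765
vine 15: 11765 + 879 = 12644
vine 16: 12644 + 879 = 13523
vine 17: 13523 + 879 = 14402
vine 18: 14402 + 879 = 15281
vine 19: 15281 + 879 = 16160
vine 20: 16160 + 879 = 17039
vine 21: 17039 + 879 = 17918
vine 22: 17918 + 879 = 18797
vine 23: 18797 + 879 = 19676
vine 24: 19676 + 879 = 20555
vine 25: 20555 + 879 = 21434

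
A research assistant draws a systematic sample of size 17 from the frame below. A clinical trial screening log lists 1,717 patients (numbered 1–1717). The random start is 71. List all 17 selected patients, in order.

k = N/n = 1717/17 = 101
patient 1: 71
patient 2: 71 + 101 = 172
patient 3: 172 + 101 = 273
patient 4: 273 + 101 = 374
patient 5: 374 + 101 = 475
patient 6: 475 + 101 = 576
patient 7: 576 + 101 = 677
patient 8: 677 + 101 = 778
patient 9: 778 + 101 = 879
patient 10: 879 + 101 = 980
patient 11: 980 + 101 = 1081
patient 12: 1081 + 101 = 1182
patient 13: 1182 + 101 = 1283
patient 14: 1283 + 101 = 1384
patient 15: 1384 + 101 = 1485
patient 16: 1485 + 101 = 1586
patient 17: 1586 + 101 = 1687

71, 172, 273, 374, 475, 576, 677, 778, 879, 980, 1081, 1182, 1283, 1384, 1485, 1586, 1687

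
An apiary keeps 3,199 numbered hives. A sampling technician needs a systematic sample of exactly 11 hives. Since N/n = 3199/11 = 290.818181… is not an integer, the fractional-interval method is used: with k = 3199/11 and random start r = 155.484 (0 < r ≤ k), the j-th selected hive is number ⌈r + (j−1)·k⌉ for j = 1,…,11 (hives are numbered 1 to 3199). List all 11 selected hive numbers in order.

j=1: r + 0k = 155.484 → ⌈·⌉ = 156
j=2: r + 1k = 446.302181… → ⌈·⌉ = 447
j=3: r + 2k = 737.120363… → ⌈·⌉ = 738
j=4: r + 3k = 1027.938545… → ⌈·⌉ = 1028
j=5: r + 4k = 1318.756727… → ⌈·⌉ = 1319
j=6: r + 5k = 1609.574909… → ⌈·⌉ = 1610
j=7: r + 6k = 1900.393090… → ⌈·⌉ = 1901
j=8: r + 7k = 2191.211272… → ⌈·⌉ = 2192
j=9: r + 8k = 2482.029454… → ⌈·⌉ = 2483
j=10: r + 9k = 2772.847636… → ⌈·⌉ = 2773
j=11: r + 10k = 3063.665818… → ⌈·⌉ = 3064

156, 447, 738, 1028, 1319, 1610, 1901, 2192, 2483, 2773, 3064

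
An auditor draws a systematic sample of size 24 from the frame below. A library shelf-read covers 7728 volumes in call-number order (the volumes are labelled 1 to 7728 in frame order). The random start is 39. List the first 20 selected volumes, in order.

k = N/n = 7728/24 = 322
volume 1: 39
volume 2: 39 + 322 = 361
volume 3: 361 + 322 = 683
volume 4: 683 + 322 = 1005
volume 5: 1005 + 322 = 1327
volume 6: 1327 + 322 = 1649
volume 7: 1649 + 322 = 1971
volume 8: 1971 + 322 = 2293
volume 9: 2293 + 322 = 2615
volume 10: 2615 + 322 = 2937
volume 11: 2937 + 322 = 3259
volume 12: 3259 + 322 = 3581
volume 13: 3581 + 322 = 3903
volume 14: 3903 + 322 = 4225
volume 15: 4225 + 322 = 4547
volume 16: 4547 + 322 = 4869
volume 17: 4869 + 322 = 5191
volume 18: 5191 + 322 = 5513
volume 19: 5513 + 322 = 5835
volume 20: 5835 + 322 = 6157

39, 361, 683, 1005, 1327, 1649, 1971, 2293, 2615, 2937, 3259, 3581, 3903, 4225, 4547, 4869, 5191, 5513, 5835, 6157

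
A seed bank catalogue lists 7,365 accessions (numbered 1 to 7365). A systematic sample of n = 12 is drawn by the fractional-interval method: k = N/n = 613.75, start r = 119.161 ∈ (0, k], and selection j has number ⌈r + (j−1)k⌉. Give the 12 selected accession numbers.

j=1: r + 0k = 119.161 → ⌈·⌉ = 120
j=2: r + 1k = 732.911 → ⌈·⌉ = 733
j=3: r + 2k = 1346.661 → ⌈·⌉ = 1347
j=4: r + 3k = 1960.411 → ⌈·⌉ = 1961
j=5: r + 4k = 2574.161 → ⌈·⌉ = 2575
j=6: r + 5k = 3187.911 → ⌈·⌉ = 3188
j=7: r + 6k = 3801.661 → ⌈·⌉ = 3802
j=8: r + 7k = 4415.411 → ⌈·⌉ = 4416
j=9: r + 8k = 5029.161 → ⌈·⌉ = 5030
j=10: r + 9k = 5642.911 → ⌈·⌉ = 5643
j=11: r + 10k = 6256.661 → ⌈·⌉ = 6257
j=12: r + 11k = 6870.411 → ⌈·⌉ = 6871

120, 733, 1347, 1961, 2575, 3188, 3802, 4416, 5030, 5643, 6257, 6871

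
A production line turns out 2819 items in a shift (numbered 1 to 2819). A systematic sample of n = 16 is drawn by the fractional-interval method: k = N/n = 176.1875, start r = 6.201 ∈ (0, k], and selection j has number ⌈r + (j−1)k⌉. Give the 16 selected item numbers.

7, 183, 359, 535, 711, 888, 1064, 1240, 1416, 1592, 1769, 1945, 2121, 2297, 2473, 2650

j=1: r + 0k = 6.201 → ⌈·⌉ = 7
j=2: r + 1k = 182.3885 → ⌈·⌉ = 183
j=3: r + 2k = 358.576 → ⌈·⌉ = 359
j=4: r + 3k = 534.7635 → ⌈·⌉ = 535
j=5: r + 4k = 710.951 → ⌈·⌉ = 711
j=6: r + 5k = 887.1385 → ⌈·⌉ = 888
j=7: r + 6k = 1063.326 → ⌈·⌉ = 1064
j=8: r + 7k = 1239.5135 → ⌈·⌉ = 1240
j=9: r + 8k = 1415.701 → ⌈·⌉ = 1416
j=10: r + 9k = 1591.8885 → ⌈·⌉ = 1592
j=11: r + 10k = 1768.076 → ⌈·⌉ = 1769
j=12: r + 11k = 1944.2635 → ⌈·⌉ = 1945
j=13: r + 12k = 2120.451 → ⌈·⌉ = 2121
j=14: r + 13k = 2296.6385 → ⌈·⌉ = 2297
j=15: r + 14k = 2472.826 → ⌈·⌉ = 2473
j=16: r + 15k = 2649.0135 → ⌈·⌉ = 2650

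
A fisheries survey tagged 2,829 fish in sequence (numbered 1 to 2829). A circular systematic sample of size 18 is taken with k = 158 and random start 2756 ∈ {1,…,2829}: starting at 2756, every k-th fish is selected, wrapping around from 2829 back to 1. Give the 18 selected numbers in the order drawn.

2756, 85, 243, 401, 559, 717, 875, 1033, 1191, 1349, 1507, 1665, 1823, 1981, 2139, 2297, 2455, 2613

Selection 1: 2756
Selection 2: 2756 + 158 = 2914 → 2914 − 2829 = 85
Selection 3: 85 + 158 = 243
Selection 4: 243 + 158 = 401
Selection 5: 401 + 158 = 559
Selection 6: 559 + 158 = 717
Selection 7: 717 + 158 = 875
Selection 8: 875 + 158 = 1033
Selection 9: 1033 + 158 = 1191
Selection 10: 1191 + 158 = 1349
Selection 11: 1349 + 158 = 1507
Selection 12: 1507 + 158 = 1665
Selection 13: 1665 + 158 = 1823
Selection 14: 1823 + 158 = 1981
Selection 15: 1981 + 158 = 2139
Selection 16: 2139 + 158 = 2297
Selection 17: 2297 + 158 = 2455
Selection 18: 2455 + 158 = 2613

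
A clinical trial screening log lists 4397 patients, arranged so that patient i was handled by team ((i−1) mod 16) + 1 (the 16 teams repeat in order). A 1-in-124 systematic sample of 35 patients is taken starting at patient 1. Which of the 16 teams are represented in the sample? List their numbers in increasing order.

Consecutive selections differ by k = 124, so their team numbers differ by 124 mod 16 = 12.
gcd(124, 16) = 4, so the sample visits 16/4 = 4 distinct residues mod 16.
Start 1 is team 1; the teams hit are 1, 5, 9, 13.

1, 5, 9, 13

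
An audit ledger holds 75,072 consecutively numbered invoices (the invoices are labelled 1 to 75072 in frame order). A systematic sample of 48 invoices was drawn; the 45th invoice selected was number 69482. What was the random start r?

666

k = 75072/48 = 1564
r = 69482 − (45−1)×1564 = 69482 − 68816 = 666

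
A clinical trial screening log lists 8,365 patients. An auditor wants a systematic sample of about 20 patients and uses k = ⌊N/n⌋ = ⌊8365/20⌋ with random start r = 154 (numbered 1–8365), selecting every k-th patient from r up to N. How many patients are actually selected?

k = ⌊8365/20⌋ = 418
Achieved size = ⌊(8365 − 154)/418⌋ + 1 = ⌊8211/418⌋ + 1 = 19 + 1 = 20
(last selection: 154 + 19×418 = 8096 ≤ 8365; next would be 8514 > 8365)

20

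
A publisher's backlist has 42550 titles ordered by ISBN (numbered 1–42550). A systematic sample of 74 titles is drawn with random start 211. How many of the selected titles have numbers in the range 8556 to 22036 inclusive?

23

k = 42550/74 = 575
First selection ≥ 8556: 211 + ⌈(8556−211)/575⌉·575 = 211 + 15×575 = 8836
Last selection ≤ 22036: 211 + ⌊(22036−211)/575⌋·575 = 211 + 37×575 = 21486
Count = 37 − 15 + 1 = 23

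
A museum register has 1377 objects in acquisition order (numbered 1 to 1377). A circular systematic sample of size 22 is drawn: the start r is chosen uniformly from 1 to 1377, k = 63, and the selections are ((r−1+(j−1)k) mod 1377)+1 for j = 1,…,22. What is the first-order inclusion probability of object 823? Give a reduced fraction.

For each position j, as r ranges over 1…1377 the j-th selection hits every object exactly once, so object 823 is selected for exactly 22 of the 1377 starts.
Inclusion probability = 22/1377.

22/1377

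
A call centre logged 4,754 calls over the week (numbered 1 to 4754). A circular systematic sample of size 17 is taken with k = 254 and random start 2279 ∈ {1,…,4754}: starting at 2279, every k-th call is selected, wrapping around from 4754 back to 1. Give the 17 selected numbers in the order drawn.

2279, 2533, 2787, 3041, 3295, 3549, 3803, 4057, 4311, 4565, 65, 319, 573, 827, 1081, 1335, 1589

Selection 1: 2279
Selection 2: 2279 + 254 = 2533
Selection 3: 2533 + 254 = 2787
Selection 4: 2787 + 254 = 3041
Selection 5: 3041 + 254 = 3295
Selection 6: 3295 + 254 = 3549
Selection 7: 3549 + 254 = 3803
Selection 8: 3803 + 254 = 4057
Selection 9: 4057 + 254 = 4311
Selection 10: 4311 + 254 = 4565
Selection 11: 4565 + 254 = 4819 → 4819 − 4754 = 65
Selection 12: 65 + 254 = 319
Selection 13: 319 + 254 = 573
Selection 14: 573 + 254 = 827
Selection 15: 827 + 254 = 1081
Selection 16: 1081 + 254 = 1335
Selection 17: 1335 + 254 = 1589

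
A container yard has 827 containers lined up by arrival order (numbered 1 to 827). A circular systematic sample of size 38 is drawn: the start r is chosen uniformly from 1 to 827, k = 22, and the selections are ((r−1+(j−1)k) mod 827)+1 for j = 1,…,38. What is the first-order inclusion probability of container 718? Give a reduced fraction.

For each position j, as r ranges over 1…827 the j-th selection hits every container exactly once, so container 718 is selected for exactly 38 of the 827 starts.
Inclusion probability = 38/827.

38/827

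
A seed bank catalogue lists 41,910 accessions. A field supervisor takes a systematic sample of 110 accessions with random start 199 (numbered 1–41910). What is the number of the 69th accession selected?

26107

k = 41910/110 = 381
69th selection = r + (69−1)·k = 199 + 68×381 = 199 + 25908 = 26107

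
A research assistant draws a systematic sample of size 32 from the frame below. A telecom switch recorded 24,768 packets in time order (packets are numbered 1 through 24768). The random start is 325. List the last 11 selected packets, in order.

k = N/n = 24768/32 = 774
22nd selection = 325 + 21×774 = 16579
23rd: 16579 + 774 = 17353
24th: 17353 + 774 = 18127
25th: 18127 + 774 = 18901
26th: 18901 + 774 = 19675
27th: 19675 + 774 = 20449
28th: 20449 + 774 = 21223
29th: 21223 + 774 = 21997
30th: 21997 + 774 = 22771
31st: 22771 + 774 = 23545
32nd: 23545 + 774 = 24319

16579, 17353, 18127, 18901, 19675, 20449, 21223, 21997, 22771, 23545, 24319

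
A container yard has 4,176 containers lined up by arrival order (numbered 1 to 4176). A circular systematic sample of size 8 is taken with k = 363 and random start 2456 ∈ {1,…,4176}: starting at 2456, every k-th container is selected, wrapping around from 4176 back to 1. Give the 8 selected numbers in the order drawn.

Selection 1: 2456
Selection 2: 2456 + 363 = 2819
Selection 3: 2819 + 363 = 3182
Selection 4: 3182 + 363 = 3545
Selection 5: 3545 + 363 = 3908
Selection 6: 3908 + 363 = 4271 → 4271 − 4176 = 95
Selection 7: 95 + 363 = 458
Selection 8: 458 + 363 = 821

2456, 2819, 3182, 3545, 3908, 95, 458, 821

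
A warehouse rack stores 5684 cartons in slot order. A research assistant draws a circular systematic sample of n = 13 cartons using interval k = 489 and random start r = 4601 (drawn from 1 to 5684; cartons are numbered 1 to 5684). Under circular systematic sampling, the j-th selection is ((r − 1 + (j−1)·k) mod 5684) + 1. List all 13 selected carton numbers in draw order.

4601, 5090, 5579, 384, 873, 1362, 1851, 2340, 2829, 3318, 3807, 4296, 4785

Selection 1: 4601
Selection 2: 4601 + 489 = 5090
Selection 3: 5090 + 489 = 5579
Selection 4: 5579 + 489 = 6068 → 6068 − 5684 = 384
Selection 5: 384 + 489 = 873
Selection 6: 873 + 489 = 1362
Selection 7: 1362 + 489 = 1851
Selection 8: 1851 + 489 = 2340
Selection 9: 2340 + 489 = 2829
Selection 10: 2829 + 489 = 3318
Selection 11: 3318 + 489 = 3807
Selection 12: 3807 + 489 = 4296
Selection 13: 4296 + 489 = 4785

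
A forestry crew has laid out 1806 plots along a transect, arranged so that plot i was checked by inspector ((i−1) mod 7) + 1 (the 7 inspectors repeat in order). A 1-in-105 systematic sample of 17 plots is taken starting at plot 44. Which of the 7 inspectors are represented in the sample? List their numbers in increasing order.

2

Consecutive selections differ by k = 105, so their inspector numbers differ by 105 mod 7 = 0.
gcd(105, 7) = 7, so the sample visits 7/7 = 1 distinct residues mod 7.
Start 44 is inspector 2; the inspectors hit are 2.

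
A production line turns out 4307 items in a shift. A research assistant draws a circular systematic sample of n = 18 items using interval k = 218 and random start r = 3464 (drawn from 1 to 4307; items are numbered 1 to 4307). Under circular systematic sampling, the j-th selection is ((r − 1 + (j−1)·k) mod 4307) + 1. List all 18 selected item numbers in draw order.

Selection 1: 3464
Selection 2: 3464 + 218 = 3682
Selection 3: 3682 + 218 = 3900
Selection 4: 3900 + 218 = 4118
Selection 5: 4118 + 218 = 4336 → 4336 − 4307 = 29
Selection 6: 29 + 218 = 247
Selection 7: 247 + 218 = 465
Selection 8: 465 + 218 = 683
Selection 9: 683 + 218 = 901
Selection 10: 901 + 218 = 1119
Selection 11: 1119 + 218 = 1337
Selection 12: 1337 + 218 = 1555
Selection 13: 1555 + 218 = 1773
Selection 14: 1773 + 218 = 1991
Selection 15: 1991 + 218 = 2209
Selection 16: 2209 + 218 = 2427
Selection 17: 2427 + 218 = 2645
Selection 18: 2645 + 218 = 2863

3464, 3682, 3900, 4118, 29, 247, 465, 683, 901, 1119, 1337, 1555, 1773, 1991, 2209, 2427, 2645, 2863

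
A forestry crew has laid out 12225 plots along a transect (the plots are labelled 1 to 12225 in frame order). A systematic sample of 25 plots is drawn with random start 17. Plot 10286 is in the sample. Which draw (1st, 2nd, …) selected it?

22

k = 12225/25 = 489
position = (10286 − 17)/489 + 1 = 10269/489 + 1 = 21 + 1 = 22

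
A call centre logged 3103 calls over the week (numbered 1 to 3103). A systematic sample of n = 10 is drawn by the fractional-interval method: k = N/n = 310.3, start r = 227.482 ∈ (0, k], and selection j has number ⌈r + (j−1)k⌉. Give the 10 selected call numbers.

228, 538, 849, 1159, 1469, 1779, 2090, 2400, 2710, 3021

j=1: r + 0k = 227.482 → ⌈·⌉ = 228
j=2: r + 1k = 537.782 → ⌈·⌉ = 538
j=3: r + 2k = 848.082 → ⌈·⌉ = 849
j=4: r + 3k = 1158.382 → ⌈·⌉ = 1159
j=5: r + 4k = 1468.682 → ⌈·⌉ = 1469
j=6: r + 5k = 1778.982 → ⌈·⌉ = 1779
j=7: r + 6k = 2089.282 → ⌈·⌉ = 2090
j=8: r + 7k = 2399.582 → ⌈·⌉ = 2400
j=9: r + 8k = 2709.882 → ⌈·⌉ = 2710
j=10: r + 9k = 3020.182 → ⌈·⌉ = 3021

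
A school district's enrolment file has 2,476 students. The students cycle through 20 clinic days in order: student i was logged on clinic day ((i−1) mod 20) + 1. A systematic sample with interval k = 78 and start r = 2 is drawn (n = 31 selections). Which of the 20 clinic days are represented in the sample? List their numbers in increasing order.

Consecutive selections differ by k = 78, so their clinic day numbers differ by 78 mod 20 = 18.
gcd(78, 20) = 2, so the sample visits 20/2 = 10 distinct residues mod 20.
Start 2 is clinic day 2; the clinic days hit are 2, 4, 6, 8, 10, 12, 14, 16, 18, 20.

2, 4, 6, 8, 10, 12, 14, 16, 18, 20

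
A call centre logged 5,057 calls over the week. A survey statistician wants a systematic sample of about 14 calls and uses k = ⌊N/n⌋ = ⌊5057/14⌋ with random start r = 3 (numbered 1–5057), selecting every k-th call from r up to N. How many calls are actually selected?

15

k = ⌊5057/14⌋ = 361
Achieved size = ⌊(5057 − 3)/361⌋ + 1 = ⌊5054/361⌋ + 1 = 14 + 1 = 15
(last selection: 3 + 14×361 = 5057 ≤ 5057; next would be 5418 > 5057)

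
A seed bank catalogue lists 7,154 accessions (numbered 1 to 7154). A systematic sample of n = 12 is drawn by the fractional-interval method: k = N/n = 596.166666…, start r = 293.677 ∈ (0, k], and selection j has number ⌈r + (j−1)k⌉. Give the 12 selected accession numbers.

j=1: r + 0k = 293.677 → ⌈·⌉ = 294
j=2: r + 1k = 889.843666… → ⌈·⌉ = 890
j=3: r + 2k = 1486.010333… → ⌈·⌉ = 1487
j=4: r + 3k = 2082.177 → ⌈·⌉ = 2083
j=5: r + 4k = 2678.343666… → ⌈·⌉ = 2679
j=6: r + 5k = 3274.510333… → ⌈·⌉ = 3275
j=7: r + 6k = 3870.677 → ⌈·⌉ = 3871
j=8: r + 7k = 4466.843666… → ⌈·⌉ = 4467
j=9: r + 8k = 5063.010333… → ⌈·⌉ = 5064
j=10: r + 9k = 5659.177 → ⌈·⌉ = 5660
j=11: r + 10k = 6255.343666… → ⌈·⌉ = 6256
j=12: r + 11k = 6851.510333… → ⌈·⌉ = 6852

294, 890, 1487, 2083, 2679, 3275, 3871, 4467, 5064, 5660, 6256, 6852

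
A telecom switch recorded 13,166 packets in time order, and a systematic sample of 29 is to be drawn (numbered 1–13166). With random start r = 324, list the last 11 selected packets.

8496, 8950, 9404, 9858, 10312, 10766, 11220, 11674, 12128, 12582, 13036

k = N/n = 13166/29 = 454
19th selection = 324 + 18×454 = 8496
20th: 8496 + 454 = 8950
21st: 8950 + 454 = 9404
22nd: 9404 + 454 = 9858
23rd: 9858 + 454 = 10312
24th: 10312 + 454 = 10766
25th: 10766 + 454 = 11220
26th: 11220 + 454 = 11674
27th: 11674 + 454 = 12128
28th: 12128 + 454 = 12582
29th: 12582 + 454 = 13036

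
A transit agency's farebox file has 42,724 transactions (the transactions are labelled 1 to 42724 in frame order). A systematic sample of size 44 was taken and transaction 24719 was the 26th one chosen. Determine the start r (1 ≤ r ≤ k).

k = 42724/44 = 971
r = 24719 − (26−1)×971 = 24719 − 24275 = 444

444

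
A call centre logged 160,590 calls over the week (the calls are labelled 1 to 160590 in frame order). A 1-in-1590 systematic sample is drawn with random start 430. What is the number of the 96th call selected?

151480

k = 1590
96th selection = r + (96−1)·k = 430 + 95×1590 = 430 + 151050 = 151480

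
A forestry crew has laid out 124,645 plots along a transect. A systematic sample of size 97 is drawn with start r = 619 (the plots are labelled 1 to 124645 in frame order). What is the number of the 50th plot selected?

63584

k = 124645/97 = 1285
50th selection = r + (50−1)·k = 619 + 49×1285 = 619 + 62965 = 63584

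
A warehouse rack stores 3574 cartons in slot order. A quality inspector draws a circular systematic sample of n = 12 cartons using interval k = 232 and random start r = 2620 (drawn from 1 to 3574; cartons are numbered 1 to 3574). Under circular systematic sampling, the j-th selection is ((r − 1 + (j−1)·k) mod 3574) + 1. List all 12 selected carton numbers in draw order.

2620, 2852, 3084, 3316, 3548, 206, 438, 670, 902, 1134, 1366, 1598

Selection 1: 2620
Selection 2: 2620 + 232 = 2852
Selection 3: 2852 + 232 = 3084
Selection 4: 3084 + 232 = 3316
Selection 5: 3316 + 232 = 3548
Selection 6: 3548 + 232 = 3780 → 3780 − 3574 = 206
Selection 7: 206 + 232 = 438
Selection 8: 438 + 232 = 670
Selection 9: 670 + 232 = 902
Selection 10: 902 + 232 = 1134
Selection 11: 1134 + 232 = 1366
Selection 12: 1366 + 232 = 1598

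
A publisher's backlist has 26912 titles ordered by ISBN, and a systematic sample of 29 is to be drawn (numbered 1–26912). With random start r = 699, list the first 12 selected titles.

k = N/n = 26912/29 = 928
title 1: 699
title 2: 699 + 928 = 1627
title 3: 1627 + 928 = 2555
title 4: 2555 + 928 = 3483
title 5: 3483 + 928 = 4411
title 6: 4411 + 928 = 5339
title 7: 5339 + 928 = 6267
title 8: 6267 + 928 = 7195
title 9: 7195 + 928 = 8123
title 10: 8123 + 928 = 9051
title 11: 9051 + 928 = 9979
title 12: 9979 + 928 = 10907

699, 1627, 2555, 3483, 4411, 5339, 6267, 7195, 8123, 9051, 9979, 10907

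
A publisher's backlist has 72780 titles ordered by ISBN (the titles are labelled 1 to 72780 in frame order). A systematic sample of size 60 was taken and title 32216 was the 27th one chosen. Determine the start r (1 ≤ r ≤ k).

678

k = 72780/60 = 1213
r = 32216 − (27−1)×1213 = 32216 − 31538 = 678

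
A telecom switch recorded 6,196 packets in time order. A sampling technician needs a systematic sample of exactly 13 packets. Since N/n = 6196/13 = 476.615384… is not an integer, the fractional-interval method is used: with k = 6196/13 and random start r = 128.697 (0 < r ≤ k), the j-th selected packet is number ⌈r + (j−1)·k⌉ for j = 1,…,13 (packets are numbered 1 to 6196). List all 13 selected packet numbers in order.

129, 606, 1082, 1559, 2036, 2512, 2989, 3466, 3942, 4419, 4895, 5372, 5849

j=1: r + 0k = 128.697 → ⌈·⌉ = 129
j=2: r + 1k = 605.312384… → ⌈·⌉ = 606
j=3: r + 2k = 1081.927769… → ⌈·⌉ = 1082
j=4: r + 3k = 1558.543153… → ⌈·⌉ = 1559
j=5: r + 4k = 2035.158538… → ⌈·⌉ = 2036
j=6: r + 5k = 2511.773923… → ⌈·⌉ = 2512
j=7: r + 6k = 2988.389307… → ⌈·⌉ = 2989
j=8: r + 7k = 3465.004692… → ⌈·⌉ = 3466
j=9: r + 8k = 3941.620076… → ⌈·⌉ = 3942
j=10: r + 9k = 4418.235461… → ⌈·⌉ = 4419
j=11: r + 10k = 4894.850846… → ⌈·⌉ = 4895
j=12: r + 11k = 5371.466230… → ⌈·⌉ = 5372
j=13: r + 12k = 5848.081615… → ⌈·⌉ = 5849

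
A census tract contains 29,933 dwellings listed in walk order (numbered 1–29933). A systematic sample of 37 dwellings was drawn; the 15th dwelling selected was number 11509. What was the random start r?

183

k = 29933/37 = 809
r = 11509 − (15−1)×809 = 11509 − 11326 = 183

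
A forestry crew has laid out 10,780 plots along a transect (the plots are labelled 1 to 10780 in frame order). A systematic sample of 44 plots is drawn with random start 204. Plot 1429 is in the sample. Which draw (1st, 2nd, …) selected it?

6

k = 10780/44 = 245
position = (1429 − 204)/245 + 1 = 1225/245 + 1 = 5 + 1 = 6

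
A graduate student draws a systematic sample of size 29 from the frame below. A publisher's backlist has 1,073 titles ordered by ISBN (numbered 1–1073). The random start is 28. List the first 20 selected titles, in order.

k = N/n = 1073/29 = 37
title 1: 28
title 2: 28 + 37 = 65
title 3: 65 + 37 = 102
title 4: 102 + 37 = 139
title 5: 139 + 37 = 176
title 6: 176 + 37 = 213
title 7: 213 + 37 = 250
title 8: 250 + 37 = 287
title 9: 287 + 37 = 324
title 10: 324 + 37 = 361
title 11: 361 + 37 = 398
title 12: 398 + 37 = 435
title 13: 435 + 37 = 472
title 14: 472 + 37 = 509
title 15: 509 + 37 = 546
title 16: 546 + 37 = 583
title 17: 583 + 37 = 620
title 18: 620 + 37 = 657
title 19: 657 + 37 = 694
title 20: 694 + 37 = 731

28, 65, 102, 139, 176, 213, 250, 287, 324, 361, 398, 435, 472, 509, 546, 583, 620, 657, 694, 731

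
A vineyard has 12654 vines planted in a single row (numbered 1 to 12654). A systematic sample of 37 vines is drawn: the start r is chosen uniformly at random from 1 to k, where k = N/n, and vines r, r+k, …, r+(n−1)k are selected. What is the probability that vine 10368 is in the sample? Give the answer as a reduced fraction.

1/342

k = 12654/37 = 342.
Vine 10368 is selected iff r ≡ 10368 (mod 342); exactly one such r in {1,…,342}.
Inclusion probability = 1/342.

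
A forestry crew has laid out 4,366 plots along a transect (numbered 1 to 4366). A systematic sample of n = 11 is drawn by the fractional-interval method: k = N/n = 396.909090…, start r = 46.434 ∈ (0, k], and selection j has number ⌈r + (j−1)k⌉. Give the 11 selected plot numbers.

j=1: r + 0k = 46.434 → ⌈·⌉ = 47
j=2: r + 1k = 443.343090… → ⌈·⌉ = 444
j=3: r + 2k = 840.252181… → ⌈·⌉ = 841
j=4: r + 3k = 1237.161272… → ⌈·⌉ = 1238
j=5: r + 4k = 1634.070363… → ⌈·⌉ = 1635
j=6: r + 5k = 2030.979454… → ⌈·⌉ = 2031
j=7: r + 6k = 2427.888545… → ⌈·⌉ = 2428
j=8: r + 7k = 2824.797636… → ⌈·⌉ = 2825
j=9: r + 8k = 3221.706727… → ⌈·⌉ = 3222
j=10: r + 9k = 3618.615818… → ⌈·⌉ = 3619
j=11: r + 10k = 4015.524909… → ⌈·⌉ = 4016

47, 444, 841, 1238, 1635, 2031, 2428, 2825, 3222, 3619, 4016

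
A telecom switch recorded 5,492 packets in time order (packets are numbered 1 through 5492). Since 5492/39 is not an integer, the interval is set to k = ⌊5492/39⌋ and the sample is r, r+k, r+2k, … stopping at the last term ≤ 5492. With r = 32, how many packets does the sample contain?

k = ⌊5492/39⌋ = 140
Achieved size = ⌊(5492 − 32)/140⌋ + 1 = ⌊5460/140⌋ + 1 = 39 + 1 = 40
(last selection: 32 + 39×140 = 5492 ≤ 5492; next would be 5632 > 5492)

40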